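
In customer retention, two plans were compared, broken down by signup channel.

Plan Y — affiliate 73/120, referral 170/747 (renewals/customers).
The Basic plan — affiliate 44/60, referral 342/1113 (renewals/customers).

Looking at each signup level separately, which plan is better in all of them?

Affiliate: Plan Y 73/120 = 60.8%, the Basic plan 44/60 = 73.3% → the Basic plan
Referral: Plan Y 170/747 = 22.8%, the Basic plan 342/1113 = 30.7% → the Basic plan
The Basic plan has the higher rate in both groups.

the Basic plan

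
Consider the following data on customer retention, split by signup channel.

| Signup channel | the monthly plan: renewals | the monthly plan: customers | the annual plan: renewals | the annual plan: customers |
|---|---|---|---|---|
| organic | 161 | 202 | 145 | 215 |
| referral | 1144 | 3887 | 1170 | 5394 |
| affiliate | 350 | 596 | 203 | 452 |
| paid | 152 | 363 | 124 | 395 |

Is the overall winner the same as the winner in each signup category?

Organic: the monthly plan 161/202 = 79.7%, the annual plan 145/215 = 67.4% → the monthly plan
Referral: the monthly plan 1144/3887 = 29.4%, the annual plan 1170/5394 = 21.7% → the monthly plan
Affiliate: the monthly plan 350/596 = 58.7%, the annual plan 203/452 = 44.9% → the monthly plan
Paid: the monthly plan 152/363 = 41.9%, the annual plan 124/395 = 31.4% → the monthly plan
Overall: the monthly plan 1807/5048 = 35.8%, the annual plan 1642/6456 = 25.4% → the monthly plan
The monthly plan wins overall and in every signup group — no reversal.

Yes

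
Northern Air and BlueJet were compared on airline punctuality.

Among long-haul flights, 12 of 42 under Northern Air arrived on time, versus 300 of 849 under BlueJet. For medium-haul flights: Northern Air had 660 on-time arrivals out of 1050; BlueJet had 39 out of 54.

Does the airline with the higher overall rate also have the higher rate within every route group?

Long-haul: Northern Air 12/42 = 28.6%, BlueJet 300/849 = 35.3% → BlueJet
Medium-haul: Northern Air 660/1050 = 62.9%, BlueJet 39/54 = 72.2% → BlueJet
Overall: Northern Air 672/1092 = 61.5%, BlueJet 339/903 = 37.5% → Northern Air
BlueJet wins each route group but Northern Air wins overall — the comparison reverses. BlueJet's flights skew toward long-haul, which has a lower base rate.

No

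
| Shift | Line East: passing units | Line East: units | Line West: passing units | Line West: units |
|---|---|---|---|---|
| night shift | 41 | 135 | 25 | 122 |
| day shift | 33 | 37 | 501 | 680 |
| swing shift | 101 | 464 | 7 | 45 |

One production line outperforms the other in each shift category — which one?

Line East

Night shift: Line East 41/135 = 30.4%, Line West 25/122 = 20.5% → Line East
Day shift: Line East 33/37 = 89.2%, Line West 501/680 = 73.7% → Line East
Swing shift: Line East 101/464 = 21.8%, Line West 7/45 = 15.6% → Line East
Line East has the higher rate in all 3 groups.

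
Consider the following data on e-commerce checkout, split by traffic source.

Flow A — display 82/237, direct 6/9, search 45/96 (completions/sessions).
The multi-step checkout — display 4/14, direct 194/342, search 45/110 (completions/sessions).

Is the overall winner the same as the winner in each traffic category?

No

Display: Flow A 82/237 = 34.6%, the multi-step checkout 4/14 = 28.6% → Flow A
Direct: Flow A 6/9 = 66.7%, the multi-step checkout 194/342 = 56.7% → Flow A
Search: Flow A 45/96 = 46.9%, the multi-step checkout 45/110 = 40.9% → Flow A
Overall: Flow A 133/342 = 38.9%, the multi-step checkout 243/466 = 52.1% → the multi-step checkout
Flow A wins each traffic group but the multi-step checkout wins overall — the comparison reverses. Flow A's sessions skew toward display, which has a lower base rate.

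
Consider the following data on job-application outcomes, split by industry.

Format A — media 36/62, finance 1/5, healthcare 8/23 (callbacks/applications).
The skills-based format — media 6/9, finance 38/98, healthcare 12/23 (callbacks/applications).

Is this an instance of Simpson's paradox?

Media: Format A 36/62 = 58.1%, the skills-based format 6/9 = 66.7% → the skills-based format
Finance: Format A 1/5 = 20.0%, the skills-based format 38/98 = 38.8% → the skills-based format
Healthcare: Format A 8/23 = 34.8%, the skills-based format 12/23 = 52.2% → the skills-based format
Overall: Format A 45/90 = 50.0%, the skills-based format 56/130 = 43.1% → Format A
The skills-based format wins each industry group but Format A wins overall — the comparison reverses. The skills-based format's applications skew toward finance, which has a lower base rate.

Yes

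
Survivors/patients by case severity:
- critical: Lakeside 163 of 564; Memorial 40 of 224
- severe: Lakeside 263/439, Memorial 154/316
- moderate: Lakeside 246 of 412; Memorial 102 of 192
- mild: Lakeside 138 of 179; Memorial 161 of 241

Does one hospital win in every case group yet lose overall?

No

Critical: Lakeside 163/564 = 28.9%, Memorial 40/224 = 17.9% → Lakeside
Severe: Lakeside 263/439 = 59.9%, Memorial 154/316 = 48.7% → Lakeside
Moderate: Lakeside 246/412 = 59.7%, Memorial 102/192 = 53.1% → Lakeside
Mild: Lakeside 138/179 = 77.1%, Memorial 161/241 = 66.8% → Lakeside
Overall: Lakeside 810/1594 = 50.8%, Memorial 457/973 = 47.0% → Lakeside
Lakeside wins overall and in every case group — no reversal.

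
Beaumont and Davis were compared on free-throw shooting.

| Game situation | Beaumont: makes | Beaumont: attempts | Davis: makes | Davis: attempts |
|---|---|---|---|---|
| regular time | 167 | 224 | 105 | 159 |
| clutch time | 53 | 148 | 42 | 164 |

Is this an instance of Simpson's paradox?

Regular time: Beaumont 167/224 = 74.6%, Davis 105/159 = 66.0% → Beaumont
Clutch time: Beaumont 53/148 = 35.8%, Davis 42/164 = 25.6% → Beaumont
Overall: Beaumont 220/372 = 59.1%, Davis 147/323 = 45.5% → Beaumont
Beaumont wins overall and in every game group — no reversal.

No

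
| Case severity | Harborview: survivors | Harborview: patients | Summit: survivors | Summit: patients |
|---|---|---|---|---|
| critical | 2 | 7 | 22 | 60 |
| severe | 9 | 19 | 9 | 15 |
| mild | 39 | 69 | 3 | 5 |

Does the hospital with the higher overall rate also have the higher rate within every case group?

Critical: Harborview 2/7 = 28.6%, Summit 22/60 = 36.7% → Summit
Severe: Harborview 9/19 = 47.4%, Summit 9/15 = 60.0% → Summit
Mild: Harborview 39/69 = 56.5%, Summit 3/5 = 60.0% → Summit
Overall: Harborview 50/95 = 52.6%, Summit 34/80 = 42.5% → Harborview
Summit wins each case group but Harborview wins overall — the comparison reverses. Summit's patients skew toward critical, which has a lower base rate.

No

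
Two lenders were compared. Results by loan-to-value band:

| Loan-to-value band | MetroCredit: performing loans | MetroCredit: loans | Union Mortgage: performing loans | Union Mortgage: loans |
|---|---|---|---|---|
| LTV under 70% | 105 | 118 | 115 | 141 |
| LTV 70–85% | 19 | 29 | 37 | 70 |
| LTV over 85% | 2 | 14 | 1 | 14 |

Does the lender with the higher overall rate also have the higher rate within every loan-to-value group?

LTV under 70%: MetroCredit 105/118 = 89.0%, Union Mortgage 115/141 = 81.6% → MetroCredit
LTV 70–85%: MetroCredit 19/29 = 65.5%, Union Mortgage 37/70 = 52.9% → MetroCredit
LTV over 85%: MetroCredit 2/14 = 14.3%, Union Mortgage 1/14 = 7.1% → MetroCredit
Overall: MetroCredit 126/161 = 78.3%, Union Mortgage 153/225 = 68.0% → MetroCredit
MetroCredit wins overall and in every loan-to-value group — no reversal.

Yes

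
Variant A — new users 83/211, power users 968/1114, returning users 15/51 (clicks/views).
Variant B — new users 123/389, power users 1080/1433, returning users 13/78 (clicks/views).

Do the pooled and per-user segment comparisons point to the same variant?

New users: Variant A 83/211 = 39.3%, Variant B 123/389 = 31.6% → Variant A
Power users: Variant A 968/1114 = 86.9%, Variant B 1080/1433 = 75.4% → Variant A
Returning users: Variant A 15/51 = 29.4%, Variant B 13/78 = 16.7% → Variant A
Overall: Variant A 1066/1376 = 77.5%, Variant B 1216/1900 = 64.0% → Variant A
Variant A wins overall and in every user group — no reversal.

Yes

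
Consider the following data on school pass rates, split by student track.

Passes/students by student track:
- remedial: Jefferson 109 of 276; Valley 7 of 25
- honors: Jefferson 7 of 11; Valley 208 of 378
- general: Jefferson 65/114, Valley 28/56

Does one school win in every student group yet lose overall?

Remedial: Jefferson 109/276 = 39.5%, Valley 7/25 = 28.0% → Jefferson
Honors: Jefferson 7/11 = 63.6%, Valley 208/378 = 55.0% → Jefferson
General: Jefferson 65/114 = 57.0%, Valley 28/56 = 50.0% → Jefferson
Overall: Jefferson 181/401 = 45.1%, Valley 243/459 = 52.9% → Valley
Jefferson wins each student group but Valley wins overall — the comparison reverses. Jefferson's students skew toward remedial, which has a lower base rate.

Yes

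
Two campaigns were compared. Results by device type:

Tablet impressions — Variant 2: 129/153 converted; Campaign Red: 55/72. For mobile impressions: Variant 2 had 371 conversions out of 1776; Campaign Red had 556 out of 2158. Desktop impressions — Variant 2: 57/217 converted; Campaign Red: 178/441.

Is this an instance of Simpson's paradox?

Tablet: Variant 2 129/153 = 84.3%, Campaign Red 55/72 = 76.4% → Variant 2
Mobile: Variant 2 371/1776 = 20.9%, Campaign Red 556/2158 = 25.8% → Campaign Red
Desktop: Variant 2 57/217 = 26.3%, Campaign Red 178/441 = 40.4% → Campaign Red
Overall: Variant 2 557/2146 = 26.0%, Campaign Red 789/2671 = 29.5% → Campaign Red
Neither sweeps: Variant 2 wins 1 of 3 groups, Campaign Red wins 2. Campaign Red wins overall but not every group — no Simpson reversal.

No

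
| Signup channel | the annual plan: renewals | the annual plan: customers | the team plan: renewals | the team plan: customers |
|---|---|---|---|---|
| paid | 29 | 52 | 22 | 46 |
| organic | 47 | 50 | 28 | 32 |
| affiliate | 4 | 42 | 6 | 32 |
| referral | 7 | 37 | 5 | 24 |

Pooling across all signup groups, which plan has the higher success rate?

Paid: the annual plan 29/52 = 55.8%, the team plan 22/46 = 47.8% → the annual plan
Organic: the annual plan 47/50 = 94.0%, the team plan 28/32 = 87.5% → the annual plan
Affiliate: the annual plan 4/42 = 9.5%, the team plan 6/32 = 18.8% → the team plan
Referral: the annual plan 7/37 = 18.9%, the team plan 5/24 = 20.8% → the team plan
Overall: the annual plan 87/181 = 48.1%, the team plan 61/134 = 45.5% → the annual plan
(Neither sweeps every signup group, but the annual plan has the higher pooled rate.)

the annual plan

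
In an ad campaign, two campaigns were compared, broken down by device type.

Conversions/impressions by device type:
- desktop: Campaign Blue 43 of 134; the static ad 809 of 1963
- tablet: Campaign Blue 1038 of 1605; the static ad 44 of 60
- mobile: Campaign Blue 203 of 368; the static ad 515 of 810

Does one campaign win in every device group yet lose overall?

Yes

Desktop: Campaign Blue 43/134 = 32.1%, the static ad 809/1963 = 41.2% → the static ad
Tablet: Campaign Blue 1038/1605 = 64.7%, the static ad 44/60 = 73.3% → the static ad
Mobile: Campaign Blue 203/368 = 55.2%, the static ad 515/810 = 63.6% → the static ad
Overall: Campaign Blue 1284/2107 = 60.9%, the static ad 1368/2833 = 48.3% → Campaign Blue
The static ad wins each device group but Campaign Blue wins overall — the comparison reverses. The static ad's impressions skew toward desktop, which has a lower base rate.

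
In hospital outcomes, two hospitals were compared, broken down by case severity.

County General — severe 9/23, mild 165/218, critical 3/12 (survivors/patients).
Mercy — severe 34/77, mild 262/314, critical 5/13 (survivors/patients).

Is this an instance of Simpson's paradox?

Severe: County General 9/23 = 39.1%, Mercy 34/77 = 44.2% → Mercy
Mild: County General 165/218 = 75.7%, Mercy 262/314 = 83.4% → Mercy
Critical: County General 3/12 = 25.0%, Mercy 5/13 = 38.5% → Mercy
Overall: County General 177/253 = 70.0%, Mercy 301/404 = 74.5% → Mercy
Mercy wins overall and in every case group — no reversal.

No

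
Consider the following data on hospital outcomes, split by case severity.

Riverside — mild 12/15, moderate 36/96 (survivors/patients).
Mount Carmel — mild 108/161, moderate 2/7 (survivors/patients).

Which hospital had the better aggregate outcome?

Mount Carmel

Mild: Riverside 12/15 = 80.0%, Mount Carmel 108/161 = 67.1% → Riverside
Moderate: Riverside 36/96 = 37.5%, Mount Carmel 2/7 = 28.6% → Riverside
Overall: Riverside 48/111 = 43.2%, Mount Carmel 110/168 = 65.5% → Mount Carmel
(Riverside wins every case group but Mount Carmel wins overall — Riverside's patients skew toward the low-rate moderate group.)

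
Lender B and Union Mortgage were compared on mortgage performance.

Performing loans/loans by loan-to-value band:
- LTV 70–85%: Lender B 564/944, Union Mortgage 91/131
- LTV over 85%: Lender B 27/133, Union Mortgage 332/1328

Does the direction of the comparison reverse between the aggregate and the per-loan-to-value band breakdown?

Yes

LTV 70–85%: Lender B 564/944 = 59.7%, Union Mortgage 91/131 = 69.5% → Union Mortgage
LTV over 85%: Lender B 27/133 = 20.3%, Union Mortgage 332/1328 = 25.0% → Union Mortgage
Overall: Lender B 591/1077 = 54.9%, Union Mortgage 423/1459 = 29.0% → Lender B
Union Mortgage wins each loan-to-value group but Lender B wins overall — the comparison reverses. Union Mortgage's loans skew toward LTV over 85%, which has a lower base rate.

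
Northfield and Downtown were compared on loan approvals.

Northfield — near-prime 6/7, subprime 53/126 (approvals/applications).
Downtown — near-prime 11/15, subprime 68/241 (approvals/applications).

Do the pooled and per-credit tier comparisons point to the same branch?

Near-prime: Northfield 6/7 = 85.7%, Downtown 11/15 = 73.3% → Northfield
Subprime: Northfield 53/126 = 42.1%, Downtown 68/241 = 28.2% → Northfield
Overall: Northfield 59/133 = 44.4%, Downtown 79/256 = 30.9% → Northfield
Northfield wins overall and in every credit group — no reversal.

Yes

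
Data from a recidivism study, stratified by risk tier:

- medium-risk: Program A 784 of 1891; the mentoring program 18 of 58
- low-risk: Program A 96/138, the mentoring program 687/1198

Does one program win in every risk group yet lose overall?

Yes

Medium-risk: Program A 784/1891 = 41.5%, the mentoring program 18/58 = 31.0% → Program A
Low-risk: Program A 96/138 = 69.6%, the mentoring program 687/1198 = 57.3% → Program A
Overall: Program A 880/2029 = 43.4%, the mentoring program 705/1256 = 56.1% → the mentoring program
Program A wins each risk group but the mentoring program wins overall — the comparison reverses. Program A's participants skew toward medium-risk, which has a lower base rate.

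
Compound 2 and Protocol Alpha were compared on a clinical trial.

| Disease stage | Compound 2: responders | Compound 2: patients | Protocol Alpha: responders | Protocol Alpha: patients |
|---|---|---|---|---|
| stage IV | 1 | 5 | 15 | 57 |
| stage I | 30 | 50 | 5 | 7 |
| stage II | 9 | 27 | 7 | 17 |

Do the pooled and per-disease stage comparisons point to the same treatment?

Stage IV: Compound 2 1/5 = 20.0%, Protocol Alpha 15/57 = 26.3% → Protocol Alpha
Stage I: Compound 2 30/50 = 60.0%, Protocol Alpha 5/7 = 71.4% → Protocol Alpha
Stage II: Compound 2 9/27 = 33.3%, Protocol Alpha 7/17 = 41.2% → Protocol Alpha
Overall: Compound 2 40/82 = 48.8%, Protocol Alpha 27/81 = 33.3% → Compound 2
Protocol Alpha wins each disease group but Compound 2 wins overall — the comparison reverses. Protocol Alpha's patients skew toward stage IV, which has a lower base rate.

No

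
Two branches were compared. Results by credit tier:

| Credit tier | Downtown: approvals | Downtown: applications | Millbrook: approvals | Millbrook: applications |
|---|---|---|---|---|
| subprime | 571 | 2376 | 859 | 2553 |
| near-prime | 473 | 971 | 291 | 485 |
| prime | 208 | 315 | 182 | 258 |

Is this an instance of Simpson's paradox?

Subprime: Downtown 571/2376 = 24.0%, Millbrook 859/2553 = 33.6% → Millbrook
Near-prime: Downtown 473/971 = 48.7%, Millbrook 291/485 = 60.0% → Millbrook
Prime: Downtown 208/315 = 66.0%, Millbrook 182/258 = 70.5% → Millbrook
Overall: Downtown 1252/3662 = 34.2%, Millbrook 1332/3296 = 40.4% → Millbrook
Millbrook wins overall and in every credit group — no reversal.

No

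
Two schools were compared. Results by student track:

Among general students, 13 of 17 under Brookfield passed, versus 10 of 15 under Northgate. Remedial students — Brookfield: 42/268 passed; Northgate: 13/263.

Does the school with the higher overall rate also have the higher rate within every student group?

Yes

General: Brookfield 13/17 = 76.5%, Northgate 10/15 = 66.7% → Brookfield
Remedial: Brookfield 42/268 = 15.7%, Northgate 13/263 = 4.9% → Brookfield
Overall: Brookfield 55/285 = 19.3%, Northgate 23/278 = 8.3% → Brookfield
Brookfield wins overall and in every student group — no reversal.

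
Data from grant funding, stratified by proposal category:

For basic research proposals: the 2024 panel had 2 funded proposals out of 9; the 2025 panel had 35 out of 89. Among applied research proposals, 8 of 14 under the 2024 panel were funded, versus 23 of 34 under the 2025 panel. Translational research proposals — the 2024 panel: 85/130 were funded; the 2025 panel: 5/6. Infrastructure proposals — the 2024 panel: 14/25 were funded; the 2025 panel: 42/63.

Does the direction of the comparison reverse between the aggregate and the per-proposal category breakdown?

Yes

Basic research: the 2024 panel 2/9 = 22.2%, the 2025 panel 35/89 = 39.3% → the 2025 panel
Applied research: the 2024 panel 8/14 = 57.1%, the 2025 panel 23/34 = 67.6% → the 2025 panel
Translational research: the 2024 panel 85/130 = 65.4%, the 2025 panel 5/6 = 83.3% → the 2025 panel
Infrastructure: the 2024 panel 14/25 = 56.0%, the 2025 panel 42/63 = 66.7% → the 2025 panel
Overall: the 2024 panel 109/178 = 61.2%, the 2025 panel 105/192 = 54.7% → the 2024 panel
The 2025 panel wins each proposal group but the 2024 panel wins overall — the comparison reverses. The 2025 panel's proposals skew toward basic research, which has a lower base rate.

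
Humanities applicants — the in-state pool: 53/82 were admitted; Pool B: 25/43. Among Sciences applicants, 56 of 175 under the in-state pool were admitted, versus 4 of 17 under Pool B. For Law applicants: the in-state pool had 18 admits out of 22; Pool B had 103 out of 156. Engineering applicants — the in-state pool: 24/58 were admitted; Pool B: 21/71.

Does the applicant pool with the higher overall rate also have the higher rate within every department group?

No

Humanities: the in-state pool 53/82 = 64.6%, Pool B 25/43 = 58.1% → the in-state pool
Sciences: the in-state pool 56/175 = 32.0%, Pool B 4/17 = 23.5% → the in-state pool
Law: the in-state pool 18/22 = 81.8%, Pool B 103/156 = 66.0% → the in-state pool
Engineering: the in-state pool 24/58 = 41.4%, Pool B 21/71 = 29.6% → the in-state pool
Overall: the in-state pool 151/337 = 44.8%, Pool B 153/287 = 53.3% → Pool B
The in-state pool wins each department group but Pool B wins overall — the comparison reverses. The in-state pool's applicants skew toward Sciences, which has a lower base rate.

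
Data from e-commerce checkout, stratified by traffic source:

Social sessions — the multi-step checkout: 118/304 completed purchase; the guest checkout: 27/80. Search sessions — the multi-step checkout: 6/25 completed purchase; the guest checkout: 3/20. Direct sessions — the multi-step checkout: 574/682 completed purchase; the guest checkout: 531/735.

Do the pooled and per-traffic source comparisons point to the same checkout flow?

Social: the multi-step checkout 118/304 = 38.8%, the guest checkout 27/80 = 33.8% → the multi-step checkout
Search: the multi-step checkout 6/25 = 24.0%, the guest checkout 3/20 = 15.0% → the multi-step checkout
Direct: the multi-step checkout 574/682 = 84.2%, the guest checkout 531/735 = 72.2% → the multi-step checkout
Overall: the multi-step checkout 698/1011 = 69.0%, the guest checkout 561/835 = 67.2% → the multi-step checkout
The multi-step checkout wins overall and in every traffic group — no reversal.

Yes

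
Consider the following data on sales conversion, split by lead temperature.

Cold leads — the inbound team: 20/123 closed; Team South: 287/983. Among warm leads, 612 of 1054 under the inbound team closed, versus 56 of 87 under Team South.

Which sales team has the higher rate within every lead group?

Cold: the inbound team 20/123 = 16.3%, Team South 287/983 = 29.2% → Team South
Warm: the inbound team 612/1054 = 58.1%, Team South 56/87 = 64.4% → Team South
Team South has the higher rate in both groups.

Team South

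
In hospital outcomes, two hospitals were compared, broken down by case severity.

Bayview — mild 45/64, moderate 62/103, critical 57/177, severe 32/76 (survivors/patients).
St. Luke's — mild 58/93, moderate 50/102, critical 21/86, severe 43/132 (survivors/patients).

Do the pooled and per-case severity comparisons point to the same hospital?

Mild: Bayview 45/64 = 70.3%, St. Luke's 58/93 = 62.4% → Bayview
Moderate: Bayview 62/103 = 60.2%, St. Luke's 50/102 = 49.0% → Bayview
Critical: Bayview 57/177 = 32.2%, St. Luke's 21/86 = 24.4% → Bayview
Severe: Bayview 32/76 = 42.1%, St. Luke's 43/132 = 32.6% → Bayview
Overall: Bayview 196/420 = 46.7%, St. Luke's 172/413 = 41.6% → Bayview
Bayview wins overall and in every case group — no reversal.

Yes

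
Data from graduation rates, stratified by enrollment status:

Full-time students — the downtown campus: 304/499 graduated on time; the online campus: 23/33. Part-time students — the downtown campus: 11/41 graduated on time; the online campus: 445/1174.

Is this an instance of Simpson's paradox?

Full-time: the downtown campus 304/499 = 60.9%, the online campus 23/33 = 69.7% → the online campus
Part-time: the downtown campus 11/41 = 26.8%, the online campus 445/1174 = 37.9% → the online campus
Overall: the downtown campus 315/540 = 58.3%, the online campus 468/1207 = 38.8% → the downtown campus
The online campus wins each enrollment group but the downtown campus wins overall — the comparison reverses. The online campus's students skew toward part-time, which has a lower base rate.

Yes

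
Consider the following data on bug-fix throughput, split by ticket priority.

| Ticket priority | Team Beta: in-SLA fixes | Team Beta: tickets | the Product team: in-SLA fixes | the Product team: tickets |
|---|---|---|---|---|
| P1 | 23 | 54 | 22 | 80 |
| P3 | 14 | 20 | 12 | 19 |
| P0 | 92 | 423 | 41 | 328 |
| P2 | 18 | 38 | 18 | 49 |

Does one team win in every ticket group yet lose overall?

P1: Team Beta 23/54 = 42.6%, the Product team 22/80 = 27.5% → Team Beta
P3: Team Beta 14/20 = 70.0%, the Product team 12/19 = 63.2% → Team Beta
P0: Team Beta 92/423 = 21.7%, the Product team 41/328 = 12.5% → Team Beta
P2: Team Beta 18/38 = 47.4%, the Product team 18/49 = 36.7% → Team Beta
Overall: Team Beta 147/535 = 27.5%, the Product team 93/476 = 19.5% → Team Beta
Team Beta wins overall and in every ticket group — no reversal.

No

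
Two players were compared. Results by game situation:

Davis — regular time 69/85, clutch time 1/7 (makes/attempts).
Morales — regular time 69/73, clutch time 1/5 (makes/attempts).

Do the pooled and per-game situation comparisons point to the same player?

Regular time: Davis 69/85 = 81.2%, Morales 69/73 = 94.5% → Morales
Clutch time: Davis 1/7 = 14.3%, Morales 1/5 = 20.0% → Morales
Overall: Davis 70/92 = 76.1%, Morales 70/78 = 89.7% → Morales
Morales wins overall and in every game group — no reversal.

Yes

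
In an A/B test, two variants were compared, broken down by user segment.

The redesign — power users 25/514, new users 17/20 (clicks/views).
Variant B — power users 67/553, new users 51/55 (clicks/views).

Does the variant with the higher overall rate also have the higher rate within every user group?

Yes

Power users: the redesign 25/514 = 4.9%, Variant B 67/553 = 12.1% → Variant B
New users: the redesign 17/20 = 85.0%, Variant B 51/55 = 92.7% → Variant B
Overall: the redesign 42/534 = 7.9%, Variant B 118/608 = 19.4% → Variant B
Variant B wins overall and in every user group — no reversal.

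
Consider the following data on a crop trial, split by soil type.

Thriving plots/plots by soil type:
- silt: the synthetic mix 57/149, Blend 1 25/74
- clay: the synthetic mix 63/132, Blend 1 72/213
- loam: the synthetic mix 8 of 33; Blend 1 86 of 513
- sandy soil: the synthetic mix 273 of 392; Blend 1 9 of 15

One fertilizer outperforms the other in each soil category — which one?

the synthetic mix

Silt: the synthetic mix 57/149 = 38.3%, Blend 1 25/74 = 33.8% → the synthetic mix
Clay: the synthetic mix 63/132 = 47.7%, Blend 1 72/213 = 33.8% → the synthetic mix
Loam: the synthetic mix 8/33 = 24.2%, Blend 1 86/513 = 16.8% → the synthetic mix
Sandy soil: the synthetic mix 273/392 = 69.6%, Blend 1 9/15 = 60.0% → the synthetic mix
The synthetic mix has the higher rate in all 4 groups.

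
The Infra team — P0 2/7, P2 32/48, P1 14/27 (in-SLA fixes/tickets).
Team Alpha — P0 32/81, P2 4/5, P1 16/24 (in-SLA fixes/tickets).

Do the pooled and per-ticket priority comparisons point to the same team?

No

P0: the Infra team 2/7 = 28.6%, Team Alpha 32/81 = 39.5% → Team Alpha
P2: the Infra team 32/48 = 66.7%, Team Alpha 4/5 = 80.0% → Team Alpha
P1: the Infra team 14/27 = 51.9%, Team Alpha 16/24 = 66.7% → Team Alpha
Overall: the Infra team 48/82 = 58.5%, Team Alpha 52/110 = 47.3% → the Infra team
Team Alpha wins each ticket group but the Infra team wins overall — the comparison reverses. Team Alpha's tickets skew toward P0, which has a lower base rate.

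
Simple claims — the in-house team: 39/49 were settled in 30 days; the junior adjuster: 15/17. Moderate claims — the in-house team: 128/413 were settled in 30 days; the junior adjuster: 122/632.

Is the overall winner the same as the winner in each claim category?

Simple: the in-house team 39/49 = 79.6%, the junior adjuster 15/17 = 88.2% → the junior adjuster
Moderate: the in-house team 128/413 = 31.0%, the junior adjuster 122/632 = 19.3% → the in-house team
Overall: the in-house team 167/462 = 36.1%, the junior adjuster 137/649 = 21.1% → the in-house team
Neither sweeps: the in-house team wins 1 of 2 groups, the junior adjuster wins 1. The in-house team wins overall but not every group — no Simpson reversal.

No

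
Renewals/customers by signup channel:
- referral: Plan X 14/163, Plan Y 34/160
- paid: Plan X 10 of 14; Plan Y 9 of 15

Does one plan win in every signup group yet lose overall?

Referral: Plan X 14/163 = 8.6%, Plan Y 34/160 = 21.2% → Plan Y
Paid: Plan X 10/14 = 71.4%, Plan Y 9/15 = 60.0% → Plan X
Overall: Plan X 24/177 = 13.6%, Plan Y 43/175 = 24.6% → Plan Y
Neither sweeps: Plan X wins 1 of 2 groups, Plan Y wins 1. Plan Y wins overall but not every group — no Simpson reversal.

No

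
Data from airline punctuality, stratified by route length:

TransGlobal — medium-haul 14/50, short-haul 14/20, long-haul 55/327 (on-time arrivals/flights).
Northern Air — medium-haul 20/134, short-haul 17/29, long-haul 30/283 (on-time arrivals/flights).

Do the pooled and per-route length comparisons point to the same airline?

Yes

Medium-haul: TransGlobal 14/50 = 28.0%, Northern Air 20/134 = 14.9% → TransGlobal
Short-haul: TransGlobal 14/20 = 70.0%, Northern Air 17/29 = 58.6% → TransGlobal
Long-haul: TransGlobal 55/327 = 16.8%, Northern Air 30/283 = 10.6% → TransGlobal
Overall: TransGlobal 83/397 = 20.9%, Northern Air 67/446 = 15.0% → TransGlobal
TransGlobal wins overall and in every route group — no reversal.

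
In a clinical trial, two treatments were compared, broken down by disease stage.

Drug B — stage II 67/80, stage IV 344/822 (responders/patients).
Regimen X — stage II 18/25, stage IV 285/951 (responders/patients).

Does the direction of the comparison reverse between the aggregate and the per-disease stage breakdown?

Stage II: Drug B 67/80 = 83.8%, Regimen X 18/25 = 72.0% → Drug B
Stage IV: Drug B 344/822 = 41.8%, Regimen X 285/951 = 30.0% → Drug B
Overall: Drug B 411/902 = 45.6%, Regimen X 303/976 = 31.0% → Drug B
Drug B wins overall and in every disease group — no reversal.

No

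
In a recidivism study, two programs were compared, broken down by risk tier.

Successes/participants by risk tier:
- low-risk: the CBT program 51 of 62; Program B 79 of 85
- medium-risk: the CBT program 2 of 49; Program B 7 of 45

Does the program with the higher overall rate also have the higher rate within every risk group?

Yes

Low-risk: the CBT program 51/62 = 82.3%, Program B 79/85 = 92.9% → Program B
Medium-risk: the CBT program 2/49 = 4.1%, Program B 7/45 = 15.6% → Program B
Overall: the CBT program 53/111 = 47.7%, Program B 86/130 = 66.2% → Program B
Program B wins overall and in every risk group — no reversal.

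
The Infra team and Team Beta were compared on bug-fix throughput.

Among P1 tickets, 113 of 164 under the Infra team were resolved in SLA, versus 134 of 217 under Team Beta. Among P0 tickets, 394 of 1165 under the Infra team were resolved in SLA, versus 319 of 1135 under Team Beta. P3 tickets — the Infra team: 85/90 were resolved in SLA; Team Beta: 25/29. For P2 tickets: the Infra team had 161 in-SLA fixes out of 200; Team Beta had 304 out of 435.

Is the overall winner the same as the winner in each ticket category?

P1: the Infra team 113/164 = 68.9%, Team Beta 134/217 = 61.8% → the Infra team
P0: the Infra team 394/1165 = 33.8%, Team Beta 319/1135 = 28.1% → the Infra team
P3: the Infra team 85/90 = 94.4%, Team Beta 25/29 = 86.2% → the Infra team
P2: the Infra team 161/200 = 80.5%, Team Beta 304/435 = 69.9% → the Infra team
Overall: the Infra team 753/1619 = 46.5%, Team Beta 782/1816 = 43.1% → the Infra team
The Infra team wins overall and in every ticket group — no reversal.

Yes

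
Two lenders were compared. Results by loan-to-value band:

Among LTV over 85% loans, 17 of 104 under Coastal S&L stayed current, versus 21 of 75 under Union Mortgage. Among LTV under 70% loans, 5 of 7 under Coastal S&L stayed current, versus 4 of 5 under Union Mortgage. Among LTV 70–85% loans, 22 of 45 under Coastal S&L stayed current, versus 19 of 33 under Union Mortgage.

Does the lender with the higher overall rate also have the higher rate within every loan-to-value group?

Yes

LTV over 85%: Coastal S&L 17/104 = 16.3%, Union Mortgage 21/75 = 28.0% → Union Mortgage
LTV under 70%: Coastal S&L 5/7 = 71.4%, Union Mortgage 4/5 = 80.0% → Union Mortgage
LTV 70–85%: Coastal S&L 22/45 = 48.9%, Union Mortgage 19/33 = 57.6% → Union Mortgage
Overall: Coastal S&L 44/156 = 28.2%, Union Mortgage 44/113 = 38.9% → Union Mortgage
Union Mortgage wins overall and in every loan-to-value group — no reversal.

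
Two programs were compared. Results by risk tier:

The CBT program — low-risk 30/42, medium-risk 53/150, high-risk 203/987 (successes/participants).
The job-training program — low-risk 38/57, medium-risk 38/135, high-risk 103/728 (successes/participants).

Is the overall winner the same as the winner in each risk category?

Yes

Low-risk: the CBT program 30/42 = 71.4%, the job-training program 38/57 = 66.7% → the CBT program
Medium-risk: the CBT program 53/150 = 35.3%, the job-training program 38/135 = 28.1% → the CBT program
High-risk: the CBT program 203/987 = 20.6%, the job-training program 103/728 = 14.1% → the CBT program
Overall: the CBT program 286/1179 = 24.3%, the job-training program 179/920 = 19.5% → the CBT program
The CBT program wins overall and in every risk group — no reversal.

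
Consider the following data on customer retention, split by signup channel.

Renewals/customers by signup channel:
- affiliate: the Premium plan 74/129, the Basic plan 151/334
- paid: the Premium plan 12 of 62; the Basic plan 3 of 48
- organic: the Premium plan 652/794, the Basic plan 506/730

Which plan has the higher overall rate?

the Premium plan

Affiliate: the Premium plan 74/129 = 57.4%, the Basic plan 151/334 = 45.2% → the Premium plan
Paid: the Premium plan 12/62 = 19.4%, the Basic plan 3/48 = 6.2% → the Premium plan
Organic: the Premium plan 652/794 = 82.1%, the Basic plan 506/730 = 69.3% → the Premium plan
Overall: the Premium plan 738/985 = 74.9%, the Basic plan 660/1112 = 59.4% → the Premium plan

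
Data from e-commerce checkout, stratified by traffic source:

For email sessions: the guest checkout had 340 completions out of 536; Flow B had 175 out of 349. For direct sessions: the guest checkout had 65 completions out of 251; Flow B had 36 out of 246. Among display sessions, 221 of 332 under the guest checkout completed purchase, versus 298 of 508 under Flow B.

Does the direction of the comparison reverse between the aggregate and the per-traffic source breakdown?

Email: the guest checkout 340/536 = 63.4%, Flow B 175/349 = 50.1% → the guest checkout
Direct: the guest checkout 65/251 = 25.9%, Flow B 36/246 = 14.6% → the guest checkout
Display: the guest checkout 221/332 = 66.6%, Flow B 298/508 = 58.7% → the guest checkout
Overall: the guest checkout 626/1119 = 55.9%, Flow B 509/1103 = 46.1% → the guest checkout
The guest checkout wins overall and in every traffic group — no reversal.

No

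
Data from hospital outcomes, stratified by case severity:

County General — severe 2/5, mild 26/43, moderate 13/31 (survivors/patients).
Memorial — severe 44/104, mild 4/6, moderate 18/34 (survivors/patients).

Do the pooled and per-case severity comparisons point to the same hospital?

Severe: County General 2/5 = 40.0%, Memorial 44/104 = 42.3% → Memorial
Mild: County General 26/43 = 60.5%, Memorial 4/6 = 66.7% → Memorial
Moderate: County General 13/31 = 41.9%, Memorial 18/34 = 52.9% → Memorial
Overall: County General 41/79 = 51.9%, Memorial 66/144 = 45.8% → County General
Memorial wins each case group but County General wins overall — the comparison reverses. Memorial's patients skew toward severe, which has a lower base rate.

No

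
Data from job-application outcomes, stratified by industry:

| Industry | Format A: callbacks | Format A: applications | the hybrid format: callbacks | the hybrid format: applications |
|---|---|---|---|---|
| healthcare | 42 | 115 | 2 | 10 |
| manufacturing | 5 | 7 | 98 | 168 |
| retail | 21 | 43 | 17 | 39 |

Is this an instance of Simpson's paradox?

Healthcare: Format A 42/115 = 36.5%, the hybrid format 2/10 = 20.0% → Format A
Manufacturing: Format A 5/7 = 71.4%, the hybrid format 98/168 = 58.3% → Format A
Retail: Format A 21/43 = 48.8%, the hybrid format 17/39 = 43.6% → Format A
Overall: Format A 68/165 = 41.2%, the hybrid format 117/217 = 53.9% → the hybrid format
Format A wins each industry group but the hybrid format wins overall — the comparison reverses. Format A's applications skew toward healthcare, which has a lower base rate.

Yes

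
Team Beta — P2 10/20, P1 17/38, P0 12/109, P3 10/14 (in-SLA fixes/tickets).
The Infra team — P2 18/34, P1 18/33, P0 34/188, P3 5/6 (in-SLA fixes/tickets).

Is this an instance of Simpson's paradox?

P2: Team Beta 10/20 = 50.0%, the Infra team 18/34 = 52.9% → the Infra team
P1: Team Beta 17/38 = 44.7%, the Infra team 18/33 = 54.5% → the Infra team
P0: Team Beta 12/109 = 11.0%, the Infra team 34/188 = 18.1% → the Infra team
P3: Team Beta 10/14 = 71.4%, the Infra team 5/6 = 83.3% → the Infra team
Overall: Team Beta 49/181 = 27.1%, the Infra team 75/261 = 28.7% → the Infra team
The Infra team wins overall and in every ticket group — no reversal.

No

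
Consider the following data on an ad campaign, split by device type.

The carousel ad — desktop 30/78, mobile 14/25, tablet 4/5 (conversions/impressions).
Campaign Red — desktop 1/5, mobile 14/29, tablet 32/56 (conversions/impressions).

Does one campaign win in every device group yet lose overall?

Desktop: the carousel ad 30/78 = 38.5%, Campaign Red 1/5 = 20.0% → the carousel ad
Mobile: the carousel ad 14/25 = 56.0%, Campaign Red 14/29 = 48.3% → the carousel ad
Tablet: the carousel ad 4/5 = 80.0%, Campaign Red 32/56 = 57.1% → the carousel ad
Overall: the carousel ad 48/108 = 44.4%, Campaign Red 47/90 = 52.2% → Campaign Red
The carousel ad wins each device group but Campaign Red wins overall — the comparison reverses. The carousel ad's impressions skew toward desktop, which has a lower base rate.

Yes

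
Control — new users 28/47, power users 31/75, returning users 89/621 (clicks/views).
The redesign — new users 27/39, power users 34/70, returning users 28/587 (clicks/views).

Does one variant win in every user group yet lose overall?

New users: Control 28/47 = 59.6%, the redesign 27/39 = 69.2% → the redesign
Power users: Control 31/75 = 41.3%, the redesign 34/70 = 48.6% → the redesign
Returning users: Control 89/621 = 14.3%, the redesign 28/587 = 4.8% → Control
Overall: Control 148/743 = 19.9%, the redesign 89/696 = 12.8% → Control
Neither sweeps: Control wins 1 of 3 groups, the redesign wins 2. Control wins overall but not every group — no Simpson reversal.

No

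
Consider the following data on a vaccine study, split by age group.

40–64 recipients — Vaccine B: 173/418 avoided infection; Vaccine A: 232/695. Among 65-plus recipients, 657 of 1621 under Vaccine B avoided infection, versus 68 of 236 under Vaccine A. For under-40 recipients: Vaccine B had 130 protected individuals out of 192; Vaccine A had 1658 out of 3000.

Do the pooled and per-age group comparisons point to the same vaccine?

No

40–64: Vaccine B 173/418 = 41.4%, Vaccine A 232/695 = 33.4% → Vaccine B
65-plus: Vaccine B 657/1621 = 40.5%, Vaccine A 68/236 = 28.8% → Vaccine B
Under-40: Vaccine B 130/192 = 67.7%, Vaccine A 1658/3000 = 55.3% → Vaccine B
Overall: Vaccine B 960/2231 = 43.0%, Vaccine A 1958/3931 = 49.8% → Vaccine A
Vaccine B wins each age group but Vaccine A wins overall — the comparison reverses. Vaccine B's recipients skew toward 65-plus, which has a lower base rate.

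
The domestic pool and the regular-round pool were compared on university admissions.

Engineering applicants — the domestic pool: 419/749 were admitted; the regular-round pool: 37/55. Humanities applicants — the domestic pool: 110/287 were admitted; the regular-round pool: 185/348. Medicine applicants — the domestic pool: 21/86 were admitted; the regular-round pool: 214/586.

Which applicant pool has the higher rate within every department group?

Engineering: the domestic pool 419/749 = 55.9%, the regular-round pool 37/55 = 67.3% → the regular-round pool
Humanities: the domestic pool 110/287 = 38.3%, the regular-round pool 185/348 = 53.2% → the regular-round pool
Medicine: the domestic pool 21/86 = 24.4%, the regular-round pool 214/586 = 36.5% → the regular-round pool
The regular-round pool has the higher rate in all 3 groups.

the regular-round pool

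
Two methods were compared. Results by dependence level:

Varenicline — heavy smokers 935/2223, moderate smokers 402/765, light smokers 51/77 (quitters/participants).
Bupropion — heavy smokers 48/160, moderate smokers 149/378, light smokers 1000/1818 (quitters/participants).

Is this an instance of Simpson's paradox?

Heavy smokers: varenicline 935/2223 = 42.1%, bupropion 48/160 = 30.0% → varenicline
Moderate smokers: varenicline 402/765 = 52.5%, bupropion 149/378 = 39.4% → varenicline
Light smokers: varenicline 51/77 = 66.2%, bupropion 1000/1818 = 55.0% → varenicline
Overall: varenicline 1388/3065 = 45.3%, bupropion 1197/2356 = 50.8% → bupropion
Varenicline wins each dependence group but bupropion wins overall — the comparison reverses. Varenicline's participants skew toward heavy smokers, which has a lower base rate.

Yes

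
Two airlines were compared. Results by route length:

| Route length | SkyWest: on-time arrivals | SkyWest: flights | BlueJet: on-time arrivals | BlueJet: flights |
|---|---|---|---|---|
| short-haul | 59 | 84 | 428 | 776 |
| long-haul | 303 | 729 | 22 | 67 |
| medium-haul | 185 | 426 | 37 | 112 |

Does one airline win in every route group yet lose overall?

Short-haul: SkyWest 59/84 = 70.2%, BlueJet 428/776 = 55.2% → SkyWest
Long-haul: SkyWest 303/729 = 41.6%, BlueJet 22/67 = 32.8% → SkyWest
Medium-haul: SkyWest 185/426 = 43.4%, BlueJet 37/112 = 33.0% → SkyWest
Overall: SkyWest 547/1239 = 44.1%, BlueJet 487/955 = 51.0% → BlueJet
SkyWest wins each route group but BlueJet wins overall — the comparison reverses. SkyWest's flights skew toward long-haul, which has a lower base rate.

Yes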